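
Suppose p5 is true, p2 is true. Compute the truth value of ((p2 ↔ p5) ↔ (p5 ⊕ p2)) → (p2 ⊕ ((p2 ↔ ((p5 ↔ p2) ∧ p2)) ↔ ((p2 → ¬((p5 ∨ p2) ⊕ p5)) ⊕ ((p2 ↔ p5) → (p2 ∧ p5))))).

T

p2 ↔ p5 = T ↔ T = T
p5 ⊕ p2 = T ⊕ T = F
(p2 ↔ p5) ↔ (p5 ⊕ p2) = T ↔ F = F
p5 ↔ p2 = T ↔ T = T
(p5 ↔ p2) ∧ p2 = T ∧ T = T
p2 ↔ ((p5 ↔ p2) ∧ p2) = T ↔ T = T
p5 ∨ p2 = T ∨ T = T
(p5 ∨ p2) ⊕ p5 = T ⊕ T = F
¬((p5 ∨ p2) ⊕ p5) = ¬F = T
p2 → ¬((p5 ∨ p2) ⊕ p5) = T → T = T
p2 ↔ p5 = T ↔ T = T
p2 ∧ p5 = T ∧ T = T
(p2 ↔ p5) → (p2 ∧ p5) = T → T = T
(p2 → ¬((p5 ∨ p2) ⊕ p5)) ⊕ ((p2 ↔ p5) → (p2 ∧ p5)) = T ⊕ T = F
(p2 ↔ ((p5 ↔ p2) ∧ p2)) ↔ ((p2 → ¬((p5 ∨ p2) ⊕ p5)) ⊕ ((p2 ↔ p5) → (p2 ∧ p5))) = T ↔ F = F
p2 ⊕ ((p2 ↔ ((p5 ↔ p2) ∧ p2)) ↔ ((p2 → ¬((p5 ∨ p2) ⊕ p5)) ⊕ ((p2 ↔ p5) → (p2 ∧ p5)))) = T ⊕ F = T
((p2 ↔ p5) ↔ (p5 ⊕ p2)) → (p2 ⊕ ((p2 ↔ ((p5 ↔ p2) ∧ p2)) ↔ ((p2 → ¬((p5 ∨ p2) ⊕ p5)) ⊕ ((p2 ↔ p5) → (p2 ∧ p5))))) = F → T = T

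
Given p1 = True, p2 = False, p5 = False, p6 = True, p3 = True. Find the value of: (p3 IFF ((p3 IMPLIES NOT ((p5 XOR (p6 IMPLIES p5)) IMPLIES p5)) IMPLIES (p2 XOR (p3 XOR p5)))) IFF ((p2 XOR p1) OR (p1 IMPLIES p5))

p6 IMPLIES p5 = True IMPLIES False = False
p5 XOR (p6 IMPLIES p5) = False XOR False = False
(p5 XOR (p6 IMPLIES p5)) IMPLIES p5 = False IMPLIES False = True
NOT ((p5 XOR (p6 IMPLIES p5)) IMPLIES p5) = NOT True = False
p3 IMPLIES NOT ((p5 XOR (p6 IMPLIES p5)) IMPLIES p5) = True IMPLIES False = False
p3 XOR p5 = True XOR False = True
p2 XOR (p3 XOR p5) = False XOR True = True
(p3 IMPLIES NOT ((p5 XOR (p6 IMPLIES p5)) IMPLIES p5)) IMPLIES (p2 XOR (p3 XOR p5)) = False IMPLIES True = True
p3 IFF ((p3 IMPLIES NOT ((p5 XOR (p6 IMPLIES p5)) IMPLIES p5)) IMPLIES (p2 XOR (p3 XOR p5))) = True IFF True = True
p2 XOR p1 = False XOR True = True
p1 IMPLIES p5 = True IMPLIES False = False
(p2 XOR p1) OR (p1 IMPLIES p5) = True OR False = True
(p3 IFF ((p3 IMPLIES NOT ((p5 XOR (p6 IMPLIES p5)) IMPLIES p5)) IMPLIES (p2 XOR (p3 XOR p5)))) IFF ((p2 XOR p1) OR (p1 IMPLIES p5)) = True IFF True = True

True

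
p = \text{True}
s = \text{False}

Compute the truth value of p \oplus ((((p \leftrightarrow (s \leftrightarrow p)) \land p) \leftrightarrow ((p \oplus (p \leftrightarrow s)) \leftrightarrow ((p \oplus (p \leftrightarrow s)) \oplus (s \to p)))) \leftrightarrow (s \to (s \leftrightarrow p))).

\text{False}

s \leftrightarrow p = \text{False} \leftrightarrow \text{True} = \text{False}
p \leftrightarrow (s \leftrightarrow p) = \text{True} \leftrightarrow \text{False} = \text{False}
(p \leftrightarrow (s \leftrightarrow p)) \land p = \text{False} \land \text{True} = \text{False}
p \leftrightarrow s = \text{True} \leftrightarrow \text{False} = \text{False}
p \oplus (p \leftrightarrow s) = \text{True} \oplus \text{False} = \text{True}
p \leftrightarrow s = \text{True} \leftrightarrow \text{False} = \text{False}
p \oplus (p \leftrightarrow s) = \text{True} \oplus \text{False} = \text{True}
s \to p = \text{False} \to \text{True} = \text{True}
(p \oplus (p \leftrightarrow s)) \oplus (s \to p) = \text{True} \oplus \text{True} = \text{False}
(p \oplus (p \leftrightarrow s)) \leftrightarrow ((p \oplus (p \leftrightarrow s)) \oplus (s \to p)) = \text{True} \leftrightarrow \text{False} = \text{False}
((p \leftrightarrow (s \leftrightarrow p)) \land p) \leftrightarrow ((p \oplus (p \leftrightarrow s)) \leftrightarrow ((p \oplus (p \leftrightarrow s)) \oplus (s \to p))) = \text{False} \leftrightarrow \text{False} = \text{True}
s \leftrightarrow p = \text{False} \leftrightarrow \text{True} = \text{False}
s \to (s \leftrightarrow p) = \text{False} \to \text{False} = \text{True}
(((p \leftrightarrow (s \leftrightarrow p)) \land p) \leftrightarrow ((p \oplus (p \leftrightarrow s)) \leftrightarrow ((p \oplus (p \leftrightarrow s)) \oplus (s \to p)))) \leftrightarrow (s \to (s \leftrightarrow p)) = \text{True} \leftrightarrow \text{True} = \text{True}
p \oplus ((((p \leftrightarrow (s \leftrightarrow p)) \land p) \leftrightarrow ((p \oplus (p \leftrightarrow s)) \leftrightarrow ((p \oplus (p \leftrightarrow s)) \oplus (s \to p)))) \leftrightarrow (s \to (s \leftrightarrow p))) = \text{True} \oplus \text{True} = \text{False}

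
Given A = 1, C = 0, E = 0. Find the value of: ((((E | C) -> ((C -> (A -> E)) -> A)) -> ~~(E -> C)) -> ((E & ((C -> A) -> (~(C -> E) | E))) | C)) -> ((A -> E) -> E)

E | C = 0 | 0 = 0
A -> E = 1 -> 0 = 0
C -> (A -> E) = 0 -> 0 = 1
(C -> (A -> E)) -> A = 1 -> 1 = 1
(E | C) -> ((C -> (A -> E)) -> A) = 0 -> 1 = 1
E -> C = 0 -> 0 = 1
~(E -> C) = ~1 = 0
~~(E -> C) = ~0 = 1
((E | C) -> ((C -> (A -> E)) -> A)) -> ~~(E -> C) = 1 -> 1 = 1
C -> A = 0 -> 1 = 1
C -> E = 0 -> 0 = 1
~(C -> E) = ~1 = 0
~(C -> E) | E = 0 | 0 = 0
(C -> A) -> (~(C -> E) | E) = 1 -> 0 = 0
E & ((C -> A) -> (~(C -> E) | E)) = 0 & 0 = 0
(E & ((C -> A) -> (~(C -> E) | E))) | C = 0 | 0 = 0
(((E | C) -> ((C -> (A -> E)) -> A)) -> ~~(E -> C)) -> ((E & ((C -> A) -> (~(C -> E) | E))) | C) = 1 -> 0 = 0
A -> E = 1 -> 0 = 0
(A -> E) -> E = 0 -> 0 = 1
((((E | C) -> ((C -> (A -> E)) -> A)) -> ~~(E -> C)) -> ((E & ((C -> A) -> (~(C -> E) | E))) | C)) -> ((A -> E) -> E) = 0 -> 1 = 1

1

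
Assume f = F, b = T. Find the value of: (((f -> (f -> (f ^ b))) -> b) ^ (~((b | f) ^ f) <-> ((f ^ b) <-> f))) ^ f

F

f ^ b = F ^ T = T
f -> (f ^ b) = F -> T = T
f -> (f -> (f ^ b)) = F -> T = T
(f -> (f -> (f ^ b))) -> b = T -> T = T
b | f = T | F = T
(b | f) ^ f = T ^ F = T
~((b | f) ^ f) = ~T = F
f ^ b = F ^ T = T
(f ^ b) <-> f = T <-> F = F
~((b | f) ^ f) <-> ((f ^ b) <-> f) = F <-> F = T
((f -> (f -> (f ^ b))) -> b) ^ (~((b | f) ^ f) <-> ((f ^ b) <-> f)) = T ^ T = F
(((f -> (f -> (f ^ b))) -> b) ^ (~((b | f) ^ f) <-> ((f ^ b) <-> f))) ^ f = F ^ F = F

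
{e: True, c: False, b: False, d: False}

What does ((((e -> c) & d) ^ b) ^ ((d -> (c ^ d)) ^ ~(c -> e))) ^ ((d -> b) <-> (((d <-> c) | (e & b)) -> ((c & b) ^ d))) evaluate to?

True

e -> c = True -> False = False
(e -> c) & d = False & False = False
((e -> c) & d) ^ b = False ^ False = False
c ^ d = False ^ False = False
d -> (c ^ d) = False -> False = True
c -> e = False -> True = True
~(c -> e) = ~True = False
(d -> (c ^ d)) ^ ~(c -> e) = True ^ False = True
(((e -> c) & d) ^ b) ^ ((d -> (c ^ d)) ^ ~(c -> e)) = False ^ True = True
d -> b = False -> False = True
d <-> c = False <-> False = True
e & b = True & False = False
(d <-> c) | (e & b) = True | False = True
c & b = False & False = False
(c & b) ^ d = False ^ False = False
((d <-> c) | (e & b)) -> ((c & b) ^ d) = True -> False = False
(d -> b) <-> (((d <-> c) | (e & b)) -> ((c & b) ^ d)) = True <-> False = False
((((e -> c) & d) ^ b) ^ ((d -> (c ^ d)) ^ ~(c -> e))) ^ ((d -> b) <-> (((d <-> c) | (e & b)) -> ((c & b) ^ d))) = True ^ False = True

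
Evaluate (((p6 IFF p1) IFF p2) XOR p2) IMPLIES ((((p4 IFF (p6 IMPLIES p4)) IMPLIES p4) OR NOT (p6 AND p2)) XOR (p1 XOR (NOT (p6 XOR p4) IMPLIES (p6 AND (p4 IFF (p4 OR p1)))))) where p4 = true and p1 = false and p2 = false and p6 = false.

p6 IFF p1 = false IFF false = true
(p6 IFF p1) IFF p2 = true IFF false = false
((p6 IFF p1) IFF p2) XOR p2 = false XOR false = false
p6 IMPLIES p4 = false IMPLIES true = true
p4 IFF (p6 IMPLIES p4) = true IFF true = true
(p4 IFF (p6 IMPLIES p4)) IMPLIES p4 = true IMPLIES true = true
p6 AND p2 = false AND false = false
NOT (p6 AND p2) = NOT false = true
((p4 IFF (p6 IMPLIES p4)) IMPLIES p4) OR NOT (p6 AND p2) = true OR true = true
p6 XOR p4 = false XOR true = true
NOT (p6 XOR p4) = NOT true = false
p4 OR p1 = true OR false = true
p4 IFF (p4 OR p1) = true IFF true = true
p6 AND (p4 IFF (p4 OR p1)) = false AND true = false
NOT (p6 XOR p4) IMPLIES (p6 AND (p4 IFF (p4 OR p1))) = false IMPLIES false = true
p1 XOR (NOT (p6 XOR p4) IMPLIES (p6 AND (p4 IFF (p4 OR p1)))) = false XOR true = true
(((p4 IFF (p6 IMPLIES p4)) IMPLIES p4) OR NOT (p6 AND p2)) XOR (p1 XOR (NOT (p6 XOR p4) IMPLIES (p6 AND (p4 IFF (p4 OR p1))))) = true XOR true = false
(((p6 IFF p1) IFF p2) XOR p2) IMPLIES ((((p4 IFF (p6 IMPLIES p4)) IMPLIES p4) OR NOT (p6 AND p2)) XOR (p1 XOR (NOT (p6 XOR p4) IMPLIES (p6 AND (p4 IFF (p4 OR p1)))))) = false IMPLIES false = true

true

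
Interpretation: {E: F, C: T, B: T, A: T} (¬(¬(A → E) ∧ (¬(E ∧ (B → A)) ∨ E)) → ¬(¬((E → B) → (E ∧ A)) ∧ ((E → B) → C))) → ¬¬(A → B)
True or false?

Substituting E=F, C=T, B=T, A=T:
A → E = T → F = F
¬(A → E) = ¬F = T
B → A = T → T = T
E ∧ (B → A) = F ∧ T = F
¬(E ∧ (B → A)) = ¬F = T
¬(E ∧ (B → A)) ∨ E = T ∨ F = T
¬(A → E) ∧ (¬(E ∧ (B → A)) ∨ E) = T ∧ T = T
¬(¬(A → E) ∧ (¬(E ∧ (B → A)) ∨ E)) = ¬T = F
E → B = F → T = T
E ∧ A = F ∧ T = F
(E → B) → (E ∧ A) = T → F = F
¬((E → B) → (E ∧ A)) = ¬F = T
E → B = F → T = T
(E → B) → C = T → T = T
¬((E → B) → (E ∧ A)) ∧ ((E → B) → C) = T ∧ T = T
¬(¬((E → B) → (E ∧ A)) ∧ ((E → B) → C)) = ¬T = F
¬(¬(A → E) ∧ (¬(E ∧ (B → A)) ∨ E)) → ¬(¬((E → B) → (E ∧ A)) ∧ ((E → B) → C)) = F → F = T
A → B = T → T = T
¬(A → B) = ¬T = F
¬¬(A → B) = ¬F = T
(¬(¬(A → E) ∧ (¬(E ∧ (B → A)) ∨ E)) → ¬(¬((E → B) → (E ∧ A)) ∧ ((E → B) → C))) → ¬¬(A → B) = T → T = T

T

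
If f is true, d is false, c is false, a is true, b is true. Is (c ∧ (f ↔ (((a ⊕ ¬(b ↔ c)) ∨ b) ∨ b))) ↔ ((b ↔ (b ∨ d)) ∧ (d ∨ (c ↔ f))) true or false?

Substituting f=True, d=False, c=False, a=True, b=True:
b ↔ c = True ↔ False = False
¬(b ↔ c) = ¬False = True
a ⊕ ¬(b ↔ c) = True ⊕ True = False
(a ⊕ ¬(b ↔ c)) ∨ b = False ∨ True = True
((a ⊕ ¬(b ↔ c)) ∨ b) ∨ b = True ∨ True = True
f ↔ (((a ⊕ ¬(b ↔ c)) ∨ b) ∨ b) = True ↔ True = True
c ∧ (f ↔ (((a ⊕ ¬(b ↔ c)) ∨ b) ∨ b)) = False ∧ True = False
b ∨ d = True ∨ False = True
b ↔ (b ∨ d) = True ↔ True = True
c ↔ f = False ↔ True = False
d ∨ (c ↔ f) = False ∨ False = False
(b ↔ (b ∨ d)) ∧ (d ∨ (c ↔ f)) = True ∧ False = False
(c ∧ (f ↔ (((a ⊕ ¬(b ↔ c)) ∨ b) ∨ b))) ↔ ((b ↔ (b ∨ d)) ∧ (d ∨ (c ↔ f))) = False ↔ False = True

True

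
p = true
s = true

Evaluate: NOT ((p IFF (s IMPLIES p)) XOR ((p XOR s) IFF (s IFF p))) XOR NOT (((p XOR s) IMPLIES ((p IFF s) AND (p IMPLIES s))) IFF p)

s IMPLIES p = true IMPLIES true = true
p IFF (s IMPLIES p) = true IFF true = true
p XOR s = true XOR true = false
s IFF p = true IFF true = true
(p XOR s) IFF (s IFF p) = false IFF true = false
(p IFF (s IMPLIES p)) XOR ((p XOR s) IFF (s IFF p)) = true XOR false = true
NOT ((p IFF (s IMPLIES p)) XOR ((p XOR s) IFF (s IFF p))) = NOT true = false
p XOR s = true XOR true = false
p IFF s = true IFF true = true
p IMPLIES s = true IMPLIES true = true
(p IFF s) AND (p IMPLIES s) = true AND true = true
(p XOR s) IMPLIES ((p IFF s) AND (p IMPLIES s)) = false IMPLIES true = true
((p XOR s) IMPLIES ((p IFF s) AND (p IMPLIES s))) IFF p = true IFF true = true
NOT (((p XOR s) IMPLIES ((p IFF s) AND (p IMPLIES s))) IFF p) = NOT true = false
NOT ((p IFF (s IMPLIES p)) XOR ((p XOR s) IFF (s IFF p))) XOR NOT (((p XOR s) IMPLIES ((p IFF s) AND (p IMPLIES s))) IFF p) = false XOR false = false

false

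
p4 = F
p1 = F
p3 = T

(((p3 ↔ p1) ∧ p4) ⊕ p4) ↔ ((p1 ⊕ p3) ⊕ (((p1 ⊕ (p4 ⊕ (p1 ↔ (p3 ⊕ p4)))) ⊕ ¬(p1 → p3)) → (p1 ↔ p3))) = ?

p3 ↔ p1 = T ↔ F = F
(p3 ↔ p1) ∧ p4 = F ∧ F = F
((p3 ↔ p1) ∧ p4) ⊕ p4 = F ⊕ F = F
p1 ⊕ p3 = F ⊕ T = T
p3 ⊕ p4 = T ⊕ F = T
p1 ↔ (p3 ⊕ p4) = F ↔ T = F
p4 ⊕ (p1 ↔ (p3 ⊕ p4)) = F ⊕ F = F
p1 ⊕ (p4 ⊕ (p1 ↔ (p3 ⊕ p4))) = F ⊕ F = F
p1 → p3 = F → T = T
¬(p1 → p3) = ¬T = F
(p1 ⊕ (p4 ⊕ (p1 ↔ (p3 ⊕ p4)))) ⊕ ¬(p1 → p3) = F ⊕ F = F
p1 ↔ p3 = F ↔ T = F
((p1 ⊕ (p4 ⊕ (p1 ↔ (p3 ⊕ p4)))) ⊕ ¬(p1 → p3)) → (p1 ↔ p3) = F → F = T
(p1 ⊕ p3) ⊕ (((p1 ⊕ (p4 ⊕ (p1 ↔ (p3 ⊕ p4)))) ⊕ ¬(p1 → p3)) → (p1 ↔ p3)) = T ⊕ T = F
(((p3 ↔ p1) ∧ p4) ⊕ p4) ↔ ((p1 ⊕ p3) ⊕ (((p1 ⊕ (p4 ⊕ (p1 ↔ (p3 ⊕ p4)))) ⊕ ¬(p1 → p3)) → (p1 ↔ p3))) = F ↔ F = T

T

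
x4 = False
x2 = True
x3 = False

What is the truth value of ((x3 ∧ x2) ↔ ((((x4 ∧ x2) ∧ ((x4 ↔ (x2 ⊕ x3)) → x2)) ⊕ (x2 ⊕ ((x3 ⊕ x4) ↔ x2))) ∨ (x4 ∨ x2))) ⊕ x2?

True

Substituting x4=False, x2=True, x3=False:
x3 ∧ x2 = False ∧ True = False
x4 ∧ x2 = False ∧ True = False
x2 ⊕ x3 = True ⊕ False = True
x4 ↔ (x2 ⊕ x3) = False ↔ True = False
(x4 ↔ (x2 ⊕ x3)) → x2 = False → True = True
(x4 ∧ x2) ∧ ((x4 ↔ (x2 ⊕ x3)) → x2) = False ∧ True = False
x3 ⊕ x4 = False ⊕ False = False
(x3 ⊕ x4) ↔ x2 = False ↔ True = False
x2 ⊕ ((x3 ⊕ x4) ↔ x2) = True ⊕ False = True
((x4 ∧ x2) ∧ ((x4 ↔ (x2 ⊕ x3)) → x2)) ⊕ (x2 ⊕ ((x3 ⊕ x4) ↔ x2)) = False ⊕ True = True
x4 ∨ x2 = False ∨ True = True
(((x4 ∧ x2) ∧ ((x4 ↔ (x2 ⊕ x3)) → x2)) ⊕ (x2 ⊕ ((x3 ⊕ x4) ↔ x2))) ∨ (x4 ∨ x2) = True ∨ True = True
(x3 ∧ x2) ↔ ((((x4 ∧ x2) ∧ ((x4 ↔ (x2 ⊕ x3)) → x2)) ⊕ (x2 ⊕ ((x3 ⊕ x4) ↔ x2))) ∨ (x4 ∨ x2)) = False ↔ True = False
((x3 ∧ x2) ↔ ((((x4 ∧ x2) ∧ ((x4 ↔ (x2 ⊕ x3)) → x2)) ⊕ (x2 ⊕ ((x3 ⊕ x4) ↔ x2))) ∨ (x4 ∨ x2))) ⊕ x2 = False ⊕ True = True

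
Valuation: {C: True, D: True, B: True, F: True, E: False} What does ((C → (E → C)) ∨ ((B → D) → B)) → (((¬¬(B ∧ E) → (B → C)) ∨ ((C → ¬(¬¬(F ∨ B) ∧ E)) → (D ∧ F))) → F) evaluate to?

True

E → C = False → True = True
C → (E → C) = True → True = True
B → D = True → True = True
(B → D) → B = True → True = True
(C → (E → C)) ∨ ((B → D) → B) = True ∨ True = True
B ∧ E = True ∧ False = False
¬(B ∧ E) = ¬False = True
¬¬(B ∧ E) = ¬True = False
B → C = True → True = True
¬¬(B ∧ E) → (B → C) = False → True = True
F ∨ B = True ∨ True = True
¬(F ∨ B) = ¬True = False
¬¬(F ∨ B) = ¬False = True
¬¬(F ∨ B) ∧ E = True ∧ False = False
¬(¬¬(F ∨ B) ∧ E) = ¬False = True
C → ¬(¬¬(F ∨ B) ∧ E) = True → True = True
D ∧ F = True ∧ True = True
(C → ¬(¬¬(F ∨ B) ∧ E)) → (D ∧ F) = True → True = True
(¬¬(B ∧ E) → (B → C)) ∨ ((C → ¬(¬¬(F ∨ B) ∧ E)) → (D ∧ F)) = True ∨ True = True
((¬¬(B ∧ E) → (B → C)) ∨ ((C → ¬(¬¬(F ∨ B) ∧ E)) → (D ∧ F))) → F = True → True = True
((C → (E → C)) ∨ ((B → D) → B)) → (((¬¬(B ∧ E) → (B → C)) ∨ ((C → ¬(¬¬(F ∨ B) ∧ E)) → (D ∧ F))) → F) = True → True = True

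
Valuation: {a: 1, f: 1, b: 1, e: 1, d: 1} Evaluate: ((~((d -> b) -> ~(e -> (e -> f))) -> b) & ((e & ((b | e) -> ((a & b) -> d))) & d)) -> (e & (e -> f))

d -> b = 1 -> 1 = 1
e -> f = 1 -> 1 = 1
e -> (e -> f) = 1 -> 1 = 1
~(e -> (e -> f)) = ~1 = 0
(d -> b) -> ~(e -> (e -> f)) = 1 -> 0 = 0
~((d -> b) -> ~(e -> (e -> f))) = ~0 = 1
~((d -> b) -> ~(e -> (e -> f))) -> b = 1 -> 1 = 1
b | e = 1 | 1 = 1
a & b = 1 & 1 = 1
(a & b) -> d = 1 -> 1 = 1
(b | e) -> ((a & b) -> d) = 1 -> 1 = 1
e & ((b | e) -> ((a & b) -> d)) = 1 & 1 = 1
(e & ((b | e) -> ((a & b) -> d))) & d = 1 & 1 = 1
(~((d -> b) -> ~(e -> (e -> f))) -> b) & ((e & ((b | e) -> ((a & b) -> d))) & d) = 1 & 1 = 1
e -> f = 1 -> 1 = 1
e & (e -> f) = 1 & 1 = 1
((~((d -> b) -> ~(e -> (e -> f))) -> b) & ((e & ((b | e) -> ((a & b) -> d))) & d)) -> (e & (e -> f)) = 1 -> 1 = 1

1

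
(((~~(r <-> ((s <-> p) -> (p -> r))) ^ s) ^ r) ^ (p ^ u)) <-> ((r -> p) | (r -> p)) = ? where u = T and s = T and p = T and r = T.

s <-> p = T <-> T = T
p -> r = T -> T = T
(s <-> p) -> (p -> r) = T -> T = T
r <-> ((s <-> p) -> (p -> r)) = T <-> T = T
~(r <-> ((s <-> p) -> (p -> r))) = ~T = F
~~(r <-> ((s <-> p) -> (p -> r))) = ~F = T
~~(r <-> ((s <-> p) -> (p -> r))) ^ s = T ^ T = F
(~~(r <-> ((s <-> p) -> (p -> r))) ^ s) ^ r = F ^ T = T
p ^ u = T ^ T = F
((~~(r <-> ((s <-> p) -> (p -> r))) ^ s) ^ r) ^ (p ^ u) = T ^ F = T
r -> p = T -> T = T
r -> p = T -> T = T
(r -> p) | (r -> p) = T | T = T
(((~~(r <-> ((s <-> p) -> (p -> r))) ^ s) ^ r) ^ (p ^ u)) <-> ((r -> p) | (r -> p)) = T <-> T = T

T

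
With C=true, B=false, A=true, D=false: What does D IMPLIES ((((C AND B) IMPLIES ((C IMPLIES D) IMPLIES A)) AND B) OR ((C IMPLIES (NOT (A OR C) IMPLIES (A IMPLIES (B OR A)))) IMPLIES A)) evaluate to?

true

C AND B = true AND false = false
C IMPLIES D = true IMPLIES false = false
(C IMPLIES D) IMPLIES A = false IMPLIES true = true
(C AND B) IMPLIES ((C IMPLIES D) IMPLIES A) = false IMPLIES true = true
((C AND B) IMPLIES ((C IMPLIES D) IMPLIES A)) AND B = true AND false = false
A OR C = true OR true = true
NOT (A OR C) = NOT true = false
B OR A = false OR true = true
A IMPLIES (B OR A) = true IMPLIES true = true
NOT (A OR C) IMPLIES (A IMPLIES (B OR A)) = false IMPLIES true = true
C IMPLIES (NOT (A OR C) IMPLIES (A IMPLIES (B OR A))) = true IMPLIES true = true
(C IMPLIES (NOT (A OR C) IMPLIES (A IMPLIES (B OR A)))) IMPLIES A = true IMPLIES true = true
(((C AND B) IMPLIES ((C IMPLIES D) IMPLIES A)) AND B) OR ((C IMPLIES (NOT (A OR C) IMPLIES (A IMPLIES (B OR A)))) IMPLIES A) = false OR true = true
D IMPLIES ((((C AND B) IMPLIES ((C IMPLIES D) IMPLIES A)) AND B) OR ((C IMPLIES (NOT (A OR C) IMPLIES (A IMPLIES (B OR A)))) IMPLIES A)) = false IMPLIES true = true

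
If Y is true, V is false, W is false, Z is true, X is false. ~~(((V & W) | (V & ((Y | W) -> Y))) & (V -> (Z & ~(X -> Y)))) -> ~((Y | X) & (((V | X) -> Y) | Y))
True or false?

True

V & W = False & False = False
Y | W = True | False = True
(Y | W) -> Y = True -> True = True
V & ((Y | W) -> Y) = False & True = False
(V & W) | (V & ((Y | W) -> Y)) = False | False = False
X -> Y = False -> True = True
~(X -> Y) = ~True = False
Z & ~(X -> Y) = True & False = False
V -> (Z & ~(X -> Y)) = False -> False = True
((V & W) | (V & ((Y | W) -> Y))) & (V -> (Z & ~(X -> Y))) = False & True = False
~(((V & W) | (V & ((Y | W) -> Y))) & (V -> (Z & ~(X -> Y)))) = ~False = True
~~(((V & W) | (V & ((Y | W) -> Y))) & (V -> (Z & ~(X -> Y)))) = ~True = False
Y | X = True | False = True
V | X = False | False = False
(V | X) -> Y = False -> True = True
((V | X) -> Y) | Y = True | True = True
(Y | X) & (((V | X) -> Y) | Y) = True & True = True
~((Y | X) & (((V | X) -> Y) | Y)) = ~True = False
~~(((V & W) | (V & ((Y | W) -> Y))) & (V -> (Z & ~(X -> Y)))) -> ~((Y | X) & (((V | X) -> Y) | Y)) = False -> False = True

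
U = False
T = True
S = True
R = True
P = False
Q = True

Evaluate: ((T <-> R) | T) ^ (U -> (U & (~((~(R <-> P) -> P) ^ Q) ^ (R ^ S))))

T <-> R = True <-> True = True
(T <-> R) | T = True | True = True
R <-> P = True <-> False = False
~(R <-> P) = ~False = True
~(R <-> P) -> P = True -> False = False
(~(R <-> P) -> P) ^ Q = False ^ True = True
~((~(R <-> P) -> P) ^ Q) = ~True = False
R ^ S = True ^ True = False
~((~(R <-> P) -> P) ^ Q) ^ (R ^ S) = False ^ False = False
U & (~((~(R <-> P) -> P) ^ Q) ^ (R ^ S)) = False & False = False
U -> (U & (~((~(R <-> P) -> P) ^ Q) ^ (R ^ S))) = False -> False = True
((T <-> R) | T) ^ (U -> (U & (~((~(R <-> P) -> P) ^ Q) ^ (R ^ S)))) = True ^ True = False

False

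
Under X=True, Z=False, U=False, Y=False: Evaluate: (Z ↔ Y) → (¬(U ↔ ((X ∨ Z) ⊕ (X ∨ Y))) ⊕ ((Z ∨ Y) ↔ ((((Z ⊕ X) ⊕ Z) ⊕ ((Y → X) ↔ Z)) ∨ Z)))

Z ↔ Y = False ↔ False = True
X ∨ Z = True ∨ False = True
X ∨ Y = True ∨ False = True
(X ∨ Z) ⊕ (X ∨ Y) = True ⊕ True = False
U ↔ ((X ∨ Z) ⊕ (X ∨ Y)) = False ↔ False = True
¬(U ↔ ((X ∨ Z) ⊕ (X ∨ Y))) = ¬True = False
Z ∨ Y = False ∨ False = False
Z ⊕ X = False ⊕ True = True
(Z ⊕ X) ⊕ Z = True ⊕ False = True
Y → X = False → True = True
(Y → X) ↔ Z = True ↔ False = False
((Z ⊕ X) ⊕ Z) ⊕ ((Y → X) ↔ Z) = True ⊕ False = True
(((Z ⊕ X) ⊕ Z) ⊕ ((Y → X) ↔ Z)) ∨ Z = True ∨ False = True
(Z ∨ Y) ↔ ((((Z ⊕ X) ⊕ Z) ⊕ ((Y → X) ↔ Z)) ∨ Z) = False ↔ True = False
¬(U ↔ ((X ∨ Z) ⊕ (X ∨ Y))) ⊕ ((Z ∨ Y) ↔ ((((Z ⊕ X) ⊕ Z) ⊕ ((Y → X) ↔ Z)) ∨ Z)) = False ⊕ False = False
(Z ↔ Y) → (¬(U ↔ ((X ∨ Z) ⊕ (X ∨ Y))) ⊕ ((Z ∨ Y) ↔ ((((Z ⊕ X) ⊕ Z) ⊕ ((Y → X) ↔ Z)) ∨ Z))) = True → False = False

False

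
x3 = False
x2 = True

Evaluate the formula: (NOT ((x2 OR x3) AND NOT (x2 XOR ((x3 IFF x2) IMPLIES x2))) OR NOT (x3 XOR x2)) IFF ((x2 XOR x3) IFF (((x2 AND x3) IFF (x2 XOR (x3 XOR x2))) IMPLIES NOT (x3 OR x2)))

x2 OR x3 = True OR False = True
x3 IFF x2 = False IFF True = False
(x3 IFF x2) IMPLIES x2 = False IMPLIES True = True
x2 XOR ((x3 IFF x2) IMPLIES x2) = True XOR True = False
NOT (x2 XOR ((x3 IFF x2) IMPLIES x2)) = NOT False = True
(x2 OR x3) AND NOT (x2 XOR ((x3 IFF x2) IMPLIES x2)) = True AND True = True
NOT ((x2 OR x3) AND NOT (x2 XOR ((x3 IFF x2) IMPLIES x2))) = NOT True = False
x3 XOR x2 = False XOR True = True
NOT (x3 XOR x2) = NOT True = False
NOT ((x2 OR x3) AND NOT (x2 XOR ((x3 IFF x2) IMPLIES x2))) OR NOT (x3 XOR x2) = False OR False = False
x2 XOR x3 = True XOR False = True
x2 AND x3 = True AND False = False
x3 XOR x2 = False XOR True = True
x2 XOR (x3 XOR x2) = True XOR True = False
(x2 AND x3) IFF (x2 XOR (x3 XOR x2)) = False IFF False = True
x3 OR x2 = False OR True = True
NOT (x3 OR x2) = NOT True = False
((x2 AND x3) IFF (x2 XOR (x3 XOR x2))) IMPLIES NOT (x3 OR x2) = True IMPLIES False = False
(x2 XOR x3) IFF (((x2 AND x3) IFF (x2 XOR (x3 XOR x2))) IMPLIES NOT (x3 OR x2)) = True IFF False = False
(NOT ((x2 OR x3) AND NOT (x2 XOR ((x3 IFF x2) IMPLIES x2))) OR NOT (x3 XOR x2)) IFF ((x2 XOR x3) IFF (((x2 AND x3) IFF (x2 XOR (x3 XOR x2))) IMPLIES NOT (x3 OR x2))) = False IFF False = True

True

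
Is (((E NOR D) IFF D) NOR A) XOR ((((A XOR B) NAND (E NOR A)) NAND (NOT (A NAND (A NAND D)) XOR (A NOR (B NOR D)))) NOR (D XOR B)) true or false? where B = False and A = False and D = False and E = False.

E NOR D = False NOR False = True
(E NOR D) IFF D = True IFF False = False
((E NOR D) IFF D) NOR A = False NOR False = True
A XOR B = False XOR False = False
E NOR A = False NOR False = True
(A XOR B) NAND (E NOR A) = False NAND True = True
A NAND D = False NAND False = True
A NAND (A NAND D) = False NAND True = True
NOT (A NAND (A NAND D)) = NOT True = False
B NOR D = False NOR False = True
A NOR (B NOR D) = False NOR True = False
NOT (A NAND (A NAND D)) XOR (A NOR (B NOR D)) = False XOR False = False
((A XOR B) NAND (E NOR A)) NAND (NOT (A NAND (A NAND D)) XOR (A NOR (B NOR D))) = True NAND False = True
D XOR B = False XOR False = False
(((A XOR B) NAND (E NOR A)) NAND (NOT (A NAND (A NAND D)) XOR (A NOR (B NOR D)))) NOR (D XOR B) = True NOR False = False
(((E NOR D) IFF D) NOR A) XOR ((((A XOR B) NAND (E NOR A)) NAND (NOT (A NAND (A NAND D)) XOR (A NOR (B NOR D)))) NOR (D XOR B)) = True XOR False = True

True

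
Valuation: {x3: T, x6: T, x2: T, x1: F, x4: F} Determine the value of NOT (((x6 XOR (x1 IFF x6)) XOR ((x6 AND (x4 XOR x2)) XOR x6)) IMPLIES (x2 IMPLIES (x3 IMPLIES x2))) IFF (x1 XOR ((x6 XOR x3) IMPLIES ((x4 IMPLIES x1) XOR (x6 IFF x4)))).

F

x1 IFF x6 = F IFF T = F
x6 XOR (x1 IFF x6) = T XOR F = T
x4 XOR x2 = F XOR T = T
x6 AND (x4 XOR x2) = T AND T = T
(x6 AND (x4 XOR x2)) XOR x6 = T XOR T = F
(x6 XOR (x1 IFF x6)) XOR ((x6 AND (x4 XOR x2)) XOR x6) = T XOR F = T
x3 IMPLIES x2 = T IMPLIES T = T
x2 IMPLIES (x3 IMPLIES x2) = T IMPLIES T = T
((x6 XOR (x1 IFF x6)) XOR ((x6 AND (x4 XOR x2)) XOR x6)) IMPLIES (x2 IMPLIES (x3 IMPLIES x2)) = T IMPLIES T = T
NOT (((x6 XOR (x1 IFF x6)) XOR ((x6 AND (x4 XOR x2)) XOR x6)) IMPLIES (x2 IMPLIES (x3 IMPLIES x2))) = NOT T = F
x6 XOR x3 = T XOR T = F
x4 IMPLIES x1 = F IMPLIES F = T
x6 IFF x4 = T IFF F = F
(x4 IMPLIES x1) XOR (x6 IFF x4) = T XOR F = T
(x6 XOR x3) IMPLIES ((x4 IMPLIES x1) XOR (x6 IFF x4)) = F IMPLIES T = T
x1 XOR ((x6 XOR x3) IMPLIES ((x4 IMPLIES x1) XOR (x6 IFF x4))) = F XOR T = T
NOT (((x6 XOR (x1 IFF x6)) XOR ((x6 AND (x4 XOR x2)) XOR x6)) IMPLIES (x2 IMPLIES (x3 IMPLIES x2))) IFF (x1 XOR ((x6 XOR x3) IMPLIES ((x4 IMPLIES x1) XOR (x6 IFF x4)))) = F IFF T = F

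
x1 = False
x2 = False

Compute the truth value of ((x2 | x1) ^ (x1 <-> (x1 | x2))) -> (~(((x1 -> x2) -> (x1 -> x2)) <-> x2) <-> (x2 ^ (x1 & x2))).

x2 | x1 = False | False = False
x1 | x2 = False | False = False
x1 <-> (x1 | x2) = False <-> False = True
(x2 | x1) ^ (x1 <-> (x1 | x2)) = False ^ True = True
x1 -> x2 = False -> False = True
x1 -> x2 = False -> False = True
(x1 -> x2) -> (x1 -> x2) = True -> True = True
((x1 -> x2) -> (x1 -> x2)) <-> x2 = True <-> False = False
~(((x1 -> x2) -> (x1 -> x2)) <-> x2) = ~False = True
x1 & x2 = False & False = False
x2 ^ (x1 & x2) = False ^ False = False
~(((x1 -> x2) -> (x1 -> x2)) <-> x2) <-> (x2 ^ (x1 & x2)) = True <-> False = False
((x2 | x1) ^ (x1 <-> (x1 | x2))) -> (~(((x1 -> x2) -> (x1 -> x2)) <-> x2) <-> (x2 ^ (x1 & x2))) = True -> False = False

False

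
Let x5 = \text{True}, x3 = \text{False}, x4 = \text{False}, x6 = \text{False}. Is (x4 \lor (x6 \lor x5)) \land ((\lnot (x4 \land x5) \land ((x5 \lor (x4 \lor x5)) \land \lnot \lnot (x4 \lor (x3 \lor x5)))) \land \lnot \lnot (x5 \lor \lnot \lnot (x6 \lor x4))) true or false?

\text{True}

Substituting x5=\text{True}, x3=\text{False}, x4=\text{False}, x6=\text{False}:
x6 \lor x5 = \text{False} \lor \text{True} = \text{True}
x4 \lor (x6 \lor x5) = \text{False} \lor \text{True} = \text{True}
x4 \land x5 = \text{False} \land \text{True} = \text{False}
\lnot (x4 \land x5) = \lnot \text{False} = \text{True}
x4 \lor x5 = \text{False} \lor \text{True} = \text{True}
x5 \lor (x4 \lor x5) = \text{True} \lor \text{True} = \text{True}
x3 \lor x5 = \text{False} \lor \text{True} = \text{True}
x4 \lor (x3 \lor x5) = \text{False} \lor \text{True} = \text{True}
\lnot (x4 \lor (x3 \lor x5)) = \lnot \text{True} = \text{False}
\lnot \lnot (x4 \lor (x3 \lor x5)) = \lnot \text{False} = \text{True}
(x5 \lor (x4 \lor x5)) \land \lnot \lnot (x4 \lor (x3 \lor x5)) = \text{True} \land \text{True} = \text{True}
\lnot (x4 \land x5) \land ((x5 \lor (x4 \lor x5)) \land \lnot \lnot (x4 \lor (x3 \lor x5))) = \text{True} \land \text{True} = \text{True}
x6 \lor x4 = \text{False} \lor \text{False} = \text{False}
\lnot (x6 \lor x4) = \lnot \text{False} = \text{True}
\lnot \lnot (x6 \lor x4) = \lnot \text{True} = \text{False}
x5 \lor \lnot \lnot (x6 \lor x4) = \text{True} \lor \text{False} = \text{True}
\lnot (x5 \lor \lnot \lnot (x6 \lor x4)) = \lnot \text{True} = \text{False}
\lnot \lnot (x5 \lor \lnot \lnot (x6 \lor x4)) = \lnot \text{False} = \text{True}
(\lnot (x4 \land x5) \land ((x5 \lor (x4 \lor x5)) \land \lnot \lnot (x4 \lor (x3 \lor x5)))) \land \lnot \lnot (x5 \lor \lnot \lnot (x6 \lor x4)) = \text{True} \land \text{True} = \text{True}
(x4 \lor (x6 \lor x5)) \land ((\lnot (x4 \land x5) \land ((x5 \lor (x4 \lor x5)) \land \lnot \lnot (x4 \lor (x3 \lor x5)))) \land \lnot \lnot (x5 \lor \lnot \lnot (x6 \lor x4))) = \text{True} \land \text{True} = \text{True}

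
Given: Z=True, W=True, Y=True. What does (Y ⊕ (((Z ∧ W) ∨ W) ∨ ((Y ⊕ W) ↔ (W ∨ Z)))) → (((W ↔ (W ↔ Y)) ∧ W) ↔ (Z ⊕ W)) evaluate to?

Substituting Z=True, W=True, Y=True:
Z ∧ W = True ∧ True = True
(Z ∧ W) ∨ W = True ∨ True = True
Y ⊕ W = True ⊕ True = False
W ∨ Z = True ∨ True = True
(Y ⊕ W) ↔ (W ∨ Z) = False ↔ True = False
((Z ∧ W) ∨ W) ∨ ((Y ⊕ W) ↔ (W ∨ Z)) = True ∨ False = True
Y ⊕ (((Z ∧ W) ∨ W) ∨ ((Y ⊕ W) ↔ (W ∨ Z))) = True ⊕ True = False
W ↔ Y = True ↔ True = True
W ↔ (W ↔ Y) = True ↔ True = True
(W ↔ (W ↔ Y)) ∧ W = True ∧ True = True
Z ⊕ W = True ⊕ True = False
((W ↔ (W ↔ Y)) ∧ W) ↔ (Z ⊕ W) = True ↔ False = False
(Y ⊕ (((Z ∧ W) ∨ W) ∨ ((Y ⊕ W) ↔ (W ∨ Z)))) → (((W ↔ (W ↔ Y)) ∧ W) ↔ (Z ⊕ W)) = False → False = True

True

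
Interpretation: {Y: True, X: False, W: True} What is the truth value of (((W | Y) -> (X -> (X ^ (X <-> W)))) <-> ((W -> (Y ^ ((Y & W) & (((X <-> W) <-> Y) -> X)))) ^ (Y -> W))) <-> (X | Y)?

True

Substituting Y=True, X=False, W=True:
W | Y = True | True = True
X <-> W = False <-> True = False
X ^ (X <-> W) = False ^ False = False
X -> (X ^ (X <-> W)) = False -> False = True
(W | Y) -> (X -> (X ^ (X <-> W))) = True -> True = True
Y & W = True & True = True
X <-> W = False <-> True = False
(X <-> W) <-> Y = False <-> True = False
((X <-> W) <-> Y) -> X = False -> False = True
(Y & W) & (((X <-> W) <-> Y) -> X) = True & True = True
Y ^ ((Y & W) & (((X <-> W) <-> Y) -> X)) = True ^ True = False
W -> (Y ^ ((Y & W) & (((X <-> W) <-> Y) -> X))) = True -> False = False
Y -> W = True -> True = True
(W -> (Y ^ ((Y & W) & (((X <-> W) <-> Y) -> X)))) ^ (Y -> W) = False ^ True = True
((W | Y) -> (X -> (X ^ (X <-> W)))) <-> ((W -> (Y ^ ((Y & W) & (((X <-> W) <-> Y) -> X)))) ^ (Y -> W)) = True <-> True = True
X | Y = False | True = True
(((W | Y) -> (X -> (X ^ (X <-> W)))) <-> ((W -> (Y ^ ((Y & W) & (((X <-> W) <-> Y) -> X)))) ^ (Y -> W))) <-> (X | Y) = True <-> True = True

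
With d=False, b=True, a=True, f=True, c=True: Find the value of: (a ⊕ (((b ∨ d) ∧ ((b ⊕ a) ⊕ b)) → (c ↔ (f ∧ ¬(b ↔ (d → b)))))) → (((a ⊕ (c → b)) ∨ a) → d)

Substituting d=False, b=True, a=True, f=True, c=True:
b ∨ d = True ∨ False = True
b ⊕ a = True ⊕ True = False
(b ⊕ a) ⊕ b = False ⊕ True = True
(b ∨ d) ∧ ((b ⊕ a) ⊕ b) = True ∧ True = True
d → b = False → True = True
b ↔ (d → b) = True ↔ True = True
¬(b ↔ (d → b)) = ¬True = False
f ∧ ¬(b ↔ (d → b)) = True ∧ False = False
c ↔ (f ∧ ¬(b ↔ (d → b))) = True ↔ False = False
((b ∨ d) ∧ ((b ⊕ a) ⊕ b)) → (c ↔ (f ∧ ¬(b ↔ (d → b)))) = True → False = False
a ⊕ (((b ∨ d) ∧ ((b ⊕ a) ⊕ b)) → (c ↔ (f ∧ ¬(b ↔ (d → b))))) = True ⊕ False = True
c → b = True → True = True
a ⊕ (c → b) = True ⊕ True = False
(a ⊕ (c → b)) ∨ a = False ∨ True = True
((a ⊕ (c → b)) ∨ a) → d = True → False = False
(a ⊕ (((b ∨ d) ∧ ((b ⊕ a) ⊕ b)) → (c ↔ (f ∧ ¬(b ↔ (d → b)))))) → (((a ⊕ (c → b)) ∨ a) → d) = True → False = False

False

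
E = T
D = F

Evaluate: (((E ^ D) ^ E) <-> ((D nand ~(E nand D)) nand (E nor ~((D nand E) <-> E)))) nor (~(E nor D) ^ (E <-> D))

E ^ D = T ^ F = T
(E ^ D) ^ E = T ^ T = F
E nand D = T nand F = T
~(E nand D) = ~T = F
D nand ~(E nand D) = F nand F = T
D nand E = F nand T = T
(D nand E) <-> E = T <-> T = T
~((D nand E) <-> E) = ~T = F
E nor ~((D nand E) <-> E) = T nor F = F
(D nand ~(E nand D)) nand (E nor ~((D nand E) <-> E)) = T nand F = T
((E ^ D) ^ E) <-> ((D nand ~(E nand D)) nand (E nor ~((D nand E) <-> E))) = F <-> T = F
E nor D = T nor F = F
~(E nor D) = ~F = T
E <-> D = T <-> F = F
~(E nor D) ^ (E <-> D) = T ^ F = T
(((E ^ D) ^ E) <-> ((D nand ~(E nand D)) nand (E nor ~((D nand E) <-> E)))) nor (~(E nor D) ^ (E <-> D)) = F nor T = F

F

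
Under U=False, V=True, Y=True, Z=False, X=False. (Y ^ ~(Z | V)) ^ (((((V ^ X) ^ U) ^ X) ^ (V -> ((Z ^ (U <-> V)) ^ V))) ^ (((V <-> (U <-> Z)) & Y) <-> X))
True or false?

Z | V = False | True = True
~(Z | V) = ~True = False
Y ^ ~(Z | V) = True ^ False = True
V ^ X = True ^ False = True
(V ^ X) ^ U = True ^ False = True
((V ^ X) ^ U) ^ X = True ^ False = True
U <-> V = False <-> True = False
Z ^ (U <-> V) = False ^ False = False
(Z ^ (U <-> V)) ^ V = False ^ True = True
V -> ((Z ^ (U <-> V)) ^ V) = True -> True = True
(((V ^ X) ^ U) ^ X) ^ (V -> ((Z ^ (U <-> V)) ^ V)) = True ^ True = False
U <-> Z = False <-> False = True
V <-> (U <-> Z) = True <-> True = True
(V <-> (U <-> Z)) & Y = True & True = True
((V <-> (U <-> Z)) & Y) <-> X = True <-> False = False
((((V ^ X) ^ U) ^ X) ^ (V -> ((Z ^ (U <-> V)) ^ V))) ^ (((V <-> (U <-> Z)) & Y) <-> X) = False ^ False = False
(Y ^ ~(Z | V)) ^ (((((V ^ X) ^ U) ^ X) ^ (V -> ((Z ^ (U <-> V)) ^ V))) ^ (((V <-> (U <-> Z)) & Y) <-> X)) = True ^ False = True

True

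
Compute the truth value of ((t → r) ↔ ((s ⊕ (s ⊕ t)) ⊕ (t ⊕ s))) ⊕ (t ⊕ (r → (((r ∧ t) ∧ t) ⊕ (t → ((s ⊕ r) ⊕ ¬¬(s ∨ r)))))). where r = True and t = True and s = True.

False

t → r = True → True = True
s ⊕ t = True ⊕ True = False
s ⊕ (s ⊕ t) = True ⊕ False = True
t ⊕ s = True ⊕ True = False
(s ⊕ (s ⊕ t)) ⊕ (t ⊕ s) = True ⊕ False = True
(t → r) ↔ ((s ⊕ (s ⊕ t)) ⊕ (t ⊕ s)) = True ↔ True = True
r ∧ t = True ∧ True = True
(r ∧ t) ∧ t = True ∧ True = True
s ⊕ r = True ⊕ True = False
s ∨ r = True ∨ True = True
¬(s ∨ r) = ¬True = False
¬¬(s ∨ r) = ¬False = True
(s ⊕ r) ⊕ ¬¬(s ∨ r) = False ⊕ True = True
t → ((s ⊕ r) ⊕ ¬¬(s ∨ r)) = True → True = True
((r ∧ t) ∧ t) ⊕ (t → ((s ⊕ r) ⊕ ¬¬(s ∨ r))) = True ⊕ True = False
r → (((r ∧ t) ∧ t) ⊕ (t → ((s ⊕ r) ⊕ ¬¬(s ∨ r)))) = True → False = False
t ⊕ (r → (((r ∧ t) ∧ t) ⊕ (t → ((s ⊕ r) ⊕ ¬¬(s ∨ r))))) = True ⊕ False = True
((t → r) ↔ ((s ⊕ (s ⊕ t)) ⊕ (t ⊕ s))) ⊕ (t ⊕ (r → (((r ∧ t) ∧ t) ⊕ (t → ((s ⊕ r) ⊕ ¬¬(s ∨ r)))))) = True ⊕ True = False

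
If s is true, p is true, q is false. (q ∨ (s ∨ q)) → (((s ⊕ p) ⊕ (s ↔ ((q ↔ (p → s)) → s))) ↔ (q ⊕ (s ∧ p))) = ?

T

s ∨ q = T ∨ F = T
q ∨ (s ∨ q) = F ∨ T = T
s ⊕ p = T ⊕ T = F
p → s = T → T = T
q ↔ (p → s) = F ↔ T = F
(q ↔ (p → s)) → s = F → T = T
s ↔ ((q ↔ (p → s)) → s) = T ↔ T = T
(s ⊕ p) ⊕ (s ↔ ((q ↔ (p → s)) → s)) = F ⊕ T = T
s ∧ p = T ∧ T = T
q ⊕ (s ∧ p) = F ⊕ T = T
((s ⊕ p) ⊕ (s ↔ ((q ↔ (p → s)) → s))) ↔ (q ⊕ (s ∧ p)) = T ↔ T = T
(q ∨ (s ∨ q)) → (((s ⊕ p) ⊕ (s ↔ ((q ↔ (p → s)) → s))) ↔ (q ⊕ (s ∧ p))) = T → T = T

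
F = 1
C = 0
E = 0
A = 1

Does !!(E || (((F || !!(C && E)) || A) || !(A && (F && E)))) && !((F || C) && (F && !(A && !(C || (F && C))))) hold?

1

C && E = 0 && 0 = 0
!(C && E) = !0 = 1
!!(C && E) = !1 = 0
F || !!(C && E) = 1 || 0 = 1
(F || !!(C && E)) || A = 1 || 1 = 1
F && E = 1 && 0 = 0
A && (F && E) = 1 && 0 = 0
!(A && (F && E)) = !0 = 1
((F || !!(C && E)) || A) || !(A && (F && E)) = 1 || 1 = 1
E || (((F || !!(C && E)) || A) || !(A && (F && E))) = 0 || 1 = 1
!(E || (((F || !!(C && E)) || A) || !(A && (F && E)))) = !1 = 0
!!(E || (((F || !!(C && E)) || A) || !(A && (F && E)))) = !0 = 1
F || C = 1 || 0 = 1
F && C = 1 && 0 = 0
C || (F && C) = 0 || 0 = 0
!(C || (F && C)) = !0 = 1
A && !(C || (F && C)) = 1 && 1 = 1
!(A && !(C || (F && C))) = !1 = 0
F && !(A && !(C || (F && C))) = 1 && 0 = 0
(F || C) && (F && !(A && !(C || (F && C)))) = 1 && 0 = 0
!((F || C) && (F && !(A && !(C || (F && C))))) = !0 = 1
!!(E || (((F || !!(C && E)) || A) || !(A && (F && E)))) && !((F || C) && (F && !(A && !(C || (F && C))))) = 1 && 1 = 1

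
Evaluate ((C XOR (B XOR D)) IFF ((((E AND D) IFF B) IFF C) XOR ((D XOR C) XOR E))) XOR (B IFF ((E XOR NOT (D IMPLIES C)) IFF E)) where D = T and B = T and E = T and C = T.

T

B XOR D = T XOR T = F
C XOR (B XOR D) = T XOR F = T
E AND D = T AND T = T
(E AND D) IFF B = T IFF T = T
((E AND D) IFF B) IFF C = T IFF T = T
D XOR C = T XOR T = F
(D XOR C) XOR E = F XOR T = T
(((E AND D) IFF B) IFF C) XOR ((D XOR C) XOR E) = T XOR T = F
(C XOR (B XOR D)) IFF ((((E AND D) IFF B) IFF C) XOR ((D XOR C) XOR E)) = T IFF F = F
D IMPLIES C = T IMPLIES T = T
NOT (D IMPLIES C) = NOT T = F
E XOR NOT (D IMPLIES C) = T XOR F = T
(E XOR NOT (D IMPLIES C)) IFF E = T IFF T = T
B IFF ((E XOR NOT (D IMPLIES C)) IFF E) = T IFF T = T
((C XOR (B XOR D)) IFF ((((E AND D) IFF B) IFF C) XOR ((D XOR C) XOR E))) XOR (B IFF ((E XOR NOT (D IMPLIES C)) IFF E)) = F XOR T = T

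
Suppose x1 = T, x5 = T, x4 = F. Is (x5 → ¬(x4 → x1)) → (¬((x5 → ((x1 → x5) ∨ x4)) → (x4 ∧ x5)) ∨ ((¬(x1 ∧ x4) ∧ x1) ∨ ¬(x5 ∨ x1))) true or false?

x4 → x1 = F → T = T
¬(x4 → x1) = ¬T = F
x5 → ¬(x4 → x1) = T → F = F
x1 → x5 = T → T = T
(x1 → x5) ∨ x4 = T ∨ F = T
x5 → ((x1 → x5) ∨ x4) = T → T = T
x4 ∧ x5 = F ∧ T = F
(x5 → ((x1 → x5) ∨ x4)) → (x4 ∧ x5) = T → F = F
¬((x5 → ((x1 → x5) ∨ x4)) → (x4 ∧ x5)) = ¬F = T
x1 ∧ x4 = T ∧ F = F
¬(x1 ∧ x4) = ¬F = T
¬(x1 ∧ x4) ∧ x1 = T ∧ T = T
x5 ∨ x1 = T ∨ T = T
¬(x5 ∨ x1) = ¬T = F
(¬(x1 ∧ x4) ∧ x1) ∨ ¬(x5 ∨ x1) = T ∨ F = T
¬((x5 → ((x1 → x5) ∨ x4)) → (x4 ∧ x5)) ∨ ((¬(x1 ∧ x4) ∧ x1) ∨ ¬(x5 ∨ x1)) = T ∨ T = T
(x5 → ¬(x4 → x1)) → (¬((x5 → ((x1 → x5) ∨ x4)) → (x4 ∧ x5)) ∨ ((¬(x1 ∧ x4) ∧ x1) ∨ ¬(x5 ∨ x1))) = F → T = T

T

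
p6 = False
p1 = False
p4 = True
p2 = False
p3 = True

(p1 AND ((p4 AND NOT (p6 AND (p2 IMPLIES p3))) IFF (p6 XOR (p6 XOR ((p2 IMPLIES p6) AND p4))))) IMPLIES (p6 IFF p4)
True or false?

p2 IMPLIES p3 = False IMPLIES True = True
p6 AND (p2 IMPLIES p3) = False AND True = False
NOT (p6 AND (p2 IMPLIES p3)) = NOT False = True
p4 AND NOT (p6 AND (p2 IMPLIES p3)) = True AND True = True
p2 IMPLIES p6 = False IMPLIES False = True
(p2 IMPLIES p6) AND p4 = True AND True = True
p6 XOR ((p2 IMPLIES p6) AND p4) = False XOR True = True
p6 XOR (p6 XOR ((p2 IMPLIES p6) AND p4)) = False XOR True = True
(p4 AND NOT (p6 AND (p2 IMPLIES p3))) IFF (p6 XOR (p6 XOR ((p2 IMPLIES p6) AND p4))) = True IFF True = True
p1 AND ((p4 AND NOT (p6 AND (p2 IMPLIES p3))) IFF (p6 XOR (p6 XOR ((p2 IMPLIES p6) AND p4)))) = False AND True = False
p6 IFF p4 = False IFF True = False
(p1 AND ((p4 AND NOT (p6 AND (p2 IMPLIES p3))) IFF (p6 XOR (p6 XOR ((p2 IMPLIES p6) AND p4))))) IMPLIES (p6 IFF p4) = False IMPLIES False = True

True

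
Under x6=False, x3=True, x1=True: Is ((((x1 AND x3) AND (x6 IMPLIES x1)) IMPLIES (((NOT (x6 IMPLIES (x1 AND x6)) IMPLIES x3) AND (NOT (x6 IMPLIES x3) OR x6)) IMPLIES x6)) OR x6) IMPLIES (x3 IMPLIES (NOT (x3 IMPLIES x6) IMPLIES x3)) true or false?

x1 AND x3 = True AND True = True
x6 IMPLIES x1 = False IMPLIES True = True
(x1 AND x3) AND (x6 IMPLIES x1) = True AND True = True
x1 AND x6 = True AND False = False
x6 IMPLIES (x1 AND x6) = False IMPLIES False = True
NOT (x6 IMPLIES (x1 AND x6)) = NOT True = False
NOT (x6 IMPLIES (x1 AND x6)) IMPLIES x3 = False IMPLIES True = True
x6 IMPLIES x3 = False IMPLIES True = True
NOT (x6 IMPLIES x3) = NOT True = False
NOT (x6 IMPLIES x3) OR x6 = False OR False = False
(NOT (x6 IMPLIES (x1 AND x6)) IMPLIES x3) AND (NOT (x6 IMPLIES x3) OR x6) = True AND False = False
((NOT (x6 IMPLIES (x1 AND x6)) IMPLIES x3) AND (NOT (x6 IMPLIES x3) OR x6)) IMPLIES x6 = False IMPLIES False = True
((x1 AND x3) AND (x6 IMPLIES x1)) IMPLIES (((NOT (x6 IMPLIES (x1 AND x6)) IMPLIES x3) AND (NOT (x6 IMPLIES x3) OR x6)) IMPLIES x6) = True IMPLIES True = True
(((x1 AND x3) AND (x6 IMPLIES x1)) IMPLIES (((NOT (x6 IMPLIES (x1 AND x6)) IMPLIES x3) AND (NOT (x6 IMPLIES x3) OR x6)) IMPLIES x6)) OR x6 = True OR False = True
x3 IMPLIES x6 = True IMPLIES False = False
NOT (x3 IMPLIES x6) = NOT False = True
NOT (x3 IMPLIES x6) IMPLIES x3 = True IMPLIES True = True
x3 IMPLIES (NOT (x3 IMPLIES x6) IMPLIES x3) = True IMPLIES True = True
((((x1 AND x3) AND (x6 IMPLIES x1)) IMPLIES (((NOT (x6 IMPLIES (x1 AND x6)) IMPLIES x3) AND (NOT (x6 IMPLIES x3) OR x6)) IMPLIES x6)) OR x6) IMPLIES (x3 IMPLIES (NOT (x3 IMPLIES x6) IMPLIES x3)) = True IMPLIES True = True

True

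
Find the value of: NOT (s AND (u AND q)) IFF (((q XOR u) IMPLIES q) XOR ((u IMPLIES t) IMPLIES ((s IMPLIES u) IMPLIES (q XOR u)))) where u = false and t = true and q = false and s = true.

u AND q = false AND false = false
s AND (u AND q) = true AND false = false
NOT (s AND (u AND q)) = NOT false = true
q XOR u = false XOR false = false
(q XOR u) IMPLIES q = false IMPLIES false = true
u IMPLIES t = false IMPLIES true = true
s IMPLIES u = true IMPLIES false = false
q XOR u = false XOR false = false
(s IMPLIES u) IMPLIES (q XOR u) = false IMPLIES false = true
(u IMPLIES t) IMPLIES ((s IMPLIES u) IMPLIES (q XOR u)) = true IMPLIES true = true
((q XOR u) IMPLIES q) XOR ((u IMPLIES t) IMPLIES ((s IMPLIES u) IMPLIES (q XOR u))) = true XOR true = false
NOT (s AND (u AND q)) IFF (((q XOR u) IMPLIES q) XOR ((u IMPLIES t) IMPLIES ((s IMPLIES u) IMPLIES (q XOR u)))) = true IFF false = false

false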